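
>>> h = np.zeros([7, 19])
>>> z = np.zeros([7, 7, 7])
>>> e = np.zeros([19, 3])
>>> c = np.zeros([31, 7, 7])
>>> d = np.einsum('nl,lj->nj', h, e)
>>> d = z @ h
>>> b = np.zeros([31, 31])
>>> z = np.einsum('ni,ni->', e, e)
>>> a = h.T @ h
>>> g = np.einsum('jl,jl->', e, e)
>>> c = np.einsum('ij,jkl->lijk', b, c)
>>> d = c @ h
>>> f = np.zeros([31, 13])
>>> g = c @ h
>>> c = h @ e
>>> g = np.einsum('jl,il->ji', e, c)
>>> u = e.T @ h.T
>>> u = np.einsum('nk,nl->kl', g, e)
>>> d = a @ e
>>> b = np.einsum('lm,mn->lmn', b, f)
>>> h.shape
(7, 19)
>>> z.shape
()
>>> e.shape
(19, 3)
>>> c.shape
(7, 3)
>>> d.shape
(19, 3)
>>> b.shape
(31, 31, 13)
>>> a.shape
(19, 19)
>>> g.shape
(19, 7)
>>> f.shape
(31, 13)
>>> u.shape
(7, 3)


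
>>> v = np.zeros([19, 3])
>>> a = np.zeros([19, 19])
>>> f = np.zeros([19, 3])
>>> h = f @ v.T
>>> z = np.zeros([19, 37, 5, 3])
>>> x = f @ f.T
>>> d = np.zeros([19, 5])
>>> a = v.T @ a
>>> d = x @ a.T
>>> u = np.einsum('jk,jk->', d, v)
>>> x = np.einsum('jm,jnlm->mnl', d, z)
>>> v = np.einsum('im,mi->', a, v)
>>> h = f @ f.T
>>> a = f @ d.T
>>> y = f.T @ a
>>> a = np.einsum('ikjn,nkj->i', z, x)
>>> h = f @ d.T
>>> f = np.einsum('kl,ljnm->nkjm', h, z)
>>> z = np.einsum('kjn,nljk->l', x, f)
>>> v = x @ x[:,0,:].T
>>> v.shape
(3, 37, 3)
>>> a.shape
(19,)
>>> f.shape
(5, 19, 37, 3)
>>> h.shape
(19, 19)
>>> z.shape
(19,)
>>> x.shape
(3, 37, 5)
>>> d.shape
(19, 3)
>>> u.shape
()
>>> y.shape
(3, 19)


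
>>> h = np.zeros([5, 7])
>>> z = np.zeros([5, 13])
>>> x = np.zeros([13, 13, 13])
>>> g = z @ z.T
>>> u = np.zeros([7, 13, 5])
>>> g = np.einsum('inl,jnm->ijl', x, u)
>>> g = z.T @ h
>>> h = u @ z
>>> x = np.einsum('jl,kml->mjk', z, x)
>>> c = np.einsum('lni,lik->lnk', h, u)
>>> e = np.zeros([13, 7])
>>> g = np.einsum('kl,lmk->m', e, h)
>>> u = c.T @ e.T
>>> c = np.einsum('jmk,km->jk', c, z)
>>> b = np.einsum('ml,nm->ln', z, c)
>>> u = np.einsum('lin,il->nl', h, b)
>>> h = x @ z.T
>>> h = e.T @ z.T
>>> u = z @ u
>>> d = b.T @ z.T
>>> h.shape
(7, 5)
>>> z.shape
(5, 13)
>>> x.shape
(13, 5, 13)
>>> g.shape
(13,)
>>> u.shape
(5, 7)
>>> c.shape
(7, 5)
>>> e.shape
(13, 7)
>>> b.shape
(13, 7)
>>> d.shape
(7, 5)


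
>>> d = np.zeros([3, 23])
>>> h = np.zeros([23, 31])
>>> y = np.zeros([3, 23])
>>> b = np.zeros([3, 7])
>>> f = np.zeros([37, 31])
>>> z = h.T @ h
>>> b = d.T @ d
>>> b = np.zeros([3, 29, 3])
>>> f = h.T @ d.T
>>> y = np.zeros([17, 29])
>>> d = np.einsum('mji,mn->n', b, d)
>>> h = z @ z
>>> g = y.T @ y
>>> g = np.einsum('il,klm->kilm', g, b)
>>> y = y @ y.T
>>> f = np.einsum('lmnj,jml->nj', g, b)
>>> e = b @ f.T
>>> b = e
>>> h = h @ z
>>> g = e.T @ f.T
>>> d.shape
(23,)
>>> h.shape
(31, 31)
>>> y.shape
(17, 17)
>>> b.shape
(3, 29, 29)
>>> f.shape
(29, 3)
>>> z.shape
(31, 31)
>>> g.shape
(29, 29, 29)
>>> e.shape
(3, 29, 29)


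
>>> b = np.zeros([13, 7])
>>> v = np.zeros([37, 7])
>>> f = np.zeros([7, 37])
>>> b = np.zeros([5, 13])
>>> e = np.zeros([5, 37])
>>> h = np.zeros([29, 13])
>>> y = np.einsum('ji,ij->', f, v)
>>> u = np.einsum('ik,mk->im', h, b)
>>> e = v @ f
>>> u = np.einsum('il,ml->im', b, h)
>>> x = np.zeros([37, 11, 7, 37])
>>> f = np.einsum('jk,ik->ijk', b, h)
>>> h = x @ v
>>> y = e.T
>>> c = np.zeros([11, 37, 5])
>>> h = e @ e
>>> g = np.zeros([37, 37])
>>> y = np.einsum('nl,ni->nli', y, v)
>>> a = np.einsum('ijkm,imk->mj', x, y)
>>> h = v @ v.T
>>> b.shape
(5, 13)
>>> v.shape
(37, 7)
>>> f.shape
(29, 5, 13)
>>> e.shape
(37, 37)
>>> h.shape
(37, 37)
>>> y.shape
(37, 37, 7)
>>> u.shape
(5, 29)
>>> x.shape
(37, 11, 7, 37)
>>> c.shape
(11, 37, 5)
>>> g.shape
(37, 37)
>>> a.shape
(37, 11)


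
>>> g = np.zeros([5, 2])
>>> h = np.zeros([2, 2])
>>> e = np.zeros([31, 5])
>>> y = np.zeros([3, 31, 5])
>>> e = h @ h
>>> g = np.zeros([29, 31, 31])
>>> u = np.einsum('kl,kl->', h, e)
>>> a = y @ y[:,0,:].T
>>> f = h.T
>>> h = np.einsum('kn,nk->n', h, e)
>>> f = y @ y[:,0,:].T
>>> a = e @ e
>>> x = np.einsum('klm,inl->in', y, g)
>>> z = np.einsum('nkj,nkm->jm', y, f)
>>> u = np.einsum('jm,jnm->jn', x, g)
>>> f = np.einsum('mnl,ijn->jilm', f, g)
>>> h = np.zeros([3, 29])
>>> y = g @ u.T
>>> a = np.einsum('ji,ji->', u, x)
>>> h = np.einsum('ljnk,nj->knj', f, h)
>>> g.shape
(29, 31, 31)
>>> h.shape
(3, 3, 29)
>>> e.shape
(2, 2)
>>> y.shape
(29, 31, 29)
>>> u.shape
(29, 31)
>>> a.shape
()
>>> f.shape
(31, 29, 3, 3)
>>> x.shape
(29, 31)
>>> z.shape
(5, 3)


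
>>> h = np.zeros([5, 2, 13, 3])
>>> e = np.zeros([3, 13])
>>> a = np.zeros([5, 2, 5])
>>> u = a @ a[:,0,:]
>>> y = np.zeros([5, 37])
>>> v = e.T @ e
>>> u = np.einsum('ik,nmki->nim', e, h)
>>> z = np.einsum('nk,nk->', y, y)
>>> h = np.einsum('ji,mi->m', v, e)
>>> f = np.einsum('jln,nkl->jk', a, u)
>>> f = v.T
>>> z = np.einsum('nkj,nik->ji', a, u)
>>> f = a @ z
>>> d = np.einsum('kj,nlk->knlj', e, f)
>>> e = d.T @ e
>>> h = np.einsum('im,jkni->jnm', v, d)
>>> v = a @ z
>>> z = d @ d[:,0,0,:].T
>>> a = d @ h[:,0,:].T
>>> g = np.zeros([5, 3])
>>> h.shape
(3, 2, 13)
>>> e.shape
(13, 2, 5, 13)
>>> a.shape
(3, 5, 2, 3)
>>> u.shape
(5, 3, 2)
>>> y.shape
(5, 37)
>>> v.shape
(5, 2, 3)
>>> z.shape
(3, 5, 2, 3)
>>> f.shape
(5, 2, 3)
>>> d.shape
(3, 5, 2, 13)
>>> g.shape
(5, 3)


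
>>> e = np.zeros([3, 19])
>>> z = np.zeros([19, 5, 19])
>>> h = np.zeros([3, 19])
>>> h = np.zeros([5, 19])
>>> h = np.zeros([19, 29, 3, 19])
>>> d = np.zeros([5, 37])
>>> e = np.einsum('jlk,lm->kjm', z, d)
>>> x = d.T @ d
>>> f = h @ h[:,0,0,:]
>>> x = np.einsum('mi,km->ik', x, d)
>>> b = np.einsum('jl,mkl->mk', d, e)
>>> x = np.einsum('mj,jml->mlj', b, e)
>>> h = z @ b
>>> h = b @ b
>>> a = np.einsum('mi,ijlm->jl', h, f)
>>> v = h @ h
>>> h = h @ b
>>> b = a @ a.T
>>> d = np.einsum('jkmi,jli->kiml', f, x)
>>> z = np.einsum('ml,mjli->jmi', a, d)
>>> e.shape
(19, 19, 37)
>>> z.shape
(19, 29, 37)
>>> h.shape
(19, 19)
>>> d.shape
(29, 19, 3, 37)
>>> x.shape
(19, 37, 19)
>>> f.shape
(19, 29, 3, 19)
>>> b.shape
(29, 29)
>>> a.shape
(29, 3)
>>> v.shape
(19, 19)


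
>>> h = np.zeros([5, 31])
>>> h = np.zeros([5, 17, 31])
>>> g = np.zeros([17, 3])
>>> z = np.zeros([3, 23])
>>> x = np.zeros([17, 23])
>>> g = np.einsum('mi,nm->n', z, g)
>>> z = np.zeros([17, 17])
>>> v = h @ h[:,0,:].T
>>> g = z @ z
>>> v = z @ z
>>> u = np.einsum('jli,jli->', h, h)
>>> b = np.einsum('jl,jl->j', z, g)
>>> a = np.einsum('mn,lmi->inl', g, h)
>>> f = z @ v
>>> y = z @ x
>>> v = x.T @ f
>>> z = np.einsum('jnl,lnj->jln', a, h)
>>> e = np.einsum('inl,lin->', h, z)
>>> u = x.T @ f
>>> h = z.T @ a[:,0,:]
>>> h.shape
(17, 5, 5)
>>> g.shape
(17, 17)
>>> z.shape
(31, 5, 17)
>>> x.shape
(17, 23)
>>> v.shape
(23, 17)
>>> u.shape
(23, 17)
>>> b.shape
(17,)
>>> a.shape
(31, 17, 5)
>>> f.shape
(17, 17)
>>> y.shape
(17, 23)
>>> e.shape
()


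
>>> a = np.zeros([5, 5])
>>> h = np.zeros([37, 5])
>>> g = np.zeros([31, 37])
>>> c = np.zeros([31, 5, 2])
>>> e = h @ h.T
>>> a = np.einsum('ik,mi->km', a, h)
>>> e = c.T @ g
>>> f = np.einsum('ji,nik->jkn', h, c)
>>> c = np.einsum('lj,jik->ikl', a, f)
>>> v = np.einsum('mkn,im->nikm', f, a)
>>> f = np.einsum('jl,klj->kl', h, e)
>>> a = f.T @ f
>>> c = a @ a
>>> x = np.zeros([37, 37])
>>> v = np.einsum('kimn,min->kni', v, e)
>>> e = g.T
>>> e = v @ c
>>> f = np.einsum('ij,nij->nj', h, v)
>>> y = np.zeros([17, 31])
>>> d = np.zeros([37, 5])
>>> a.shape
(5, 5)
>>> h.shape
(37, 5)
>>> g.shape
(31, 37)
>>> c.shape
(5, 5)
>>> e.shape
(31, 37, 5)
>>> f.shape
(31, 5)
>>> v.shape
(31, 37, 5)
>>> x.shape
(37, 37)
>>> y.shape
(17, 31)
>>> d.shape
(37, 5)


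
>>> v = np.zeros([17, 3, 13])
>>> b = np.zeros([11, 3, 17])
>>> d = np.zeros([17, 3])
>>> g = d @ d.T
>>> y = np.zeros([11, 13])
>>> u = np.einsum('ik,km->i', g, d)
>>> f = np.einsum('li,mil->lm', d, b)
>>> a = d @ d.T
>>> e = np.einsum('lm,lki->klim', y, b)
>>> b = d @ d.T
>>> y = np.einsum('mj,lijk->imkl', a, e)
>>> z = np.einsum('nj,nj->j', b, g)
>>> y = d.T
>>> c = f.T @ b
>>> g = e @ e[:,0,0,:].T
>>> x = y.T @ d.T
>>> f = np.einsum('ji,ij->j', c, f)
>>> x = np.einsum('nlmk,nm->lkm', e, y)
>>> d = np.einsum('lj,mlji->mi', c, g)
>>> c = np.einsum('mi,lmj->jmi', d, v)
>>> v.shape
(17, 3, 13)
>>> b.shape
(17, 17)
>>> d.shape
(3, 3)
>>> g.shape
(3, 11, 17, 3)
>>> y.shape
(3, 17)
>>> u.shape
(17,)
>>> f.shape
(11,)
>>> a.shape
(17, 17)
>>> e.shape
(3, 11, 17, 13)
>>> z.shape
(17,)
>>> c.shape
(13, 3, 3)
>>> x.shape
(11, 13, 17)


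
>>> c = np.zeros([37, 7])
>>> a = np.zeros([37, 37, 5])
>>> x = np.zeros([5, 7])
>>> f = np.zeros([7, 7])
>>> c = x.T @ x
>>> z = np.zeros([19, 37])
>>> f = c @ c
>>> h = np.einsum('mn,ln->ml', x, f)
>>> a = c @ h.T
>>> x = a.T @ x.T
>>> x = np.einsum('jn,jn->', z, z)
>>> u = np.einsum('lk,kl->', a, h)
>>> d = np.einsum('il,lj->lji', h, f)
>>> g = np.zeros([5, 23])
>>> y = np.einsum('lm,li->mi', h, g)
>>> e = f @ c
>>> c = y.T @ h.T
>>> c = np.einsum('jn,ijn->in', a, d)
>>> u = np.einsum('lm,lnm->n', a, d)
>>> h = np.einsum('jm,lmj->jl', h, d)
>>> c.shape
(7, 5)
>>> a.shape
(7, 5)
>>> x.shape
()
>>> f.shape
(7, 7)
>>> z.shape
(19, 37)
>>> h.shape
(5, 7)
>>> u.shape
(7,)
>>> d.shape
(7, 7, 5)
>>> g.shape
(5, 23)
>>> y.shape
(7, 23)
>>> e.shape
(7, 7)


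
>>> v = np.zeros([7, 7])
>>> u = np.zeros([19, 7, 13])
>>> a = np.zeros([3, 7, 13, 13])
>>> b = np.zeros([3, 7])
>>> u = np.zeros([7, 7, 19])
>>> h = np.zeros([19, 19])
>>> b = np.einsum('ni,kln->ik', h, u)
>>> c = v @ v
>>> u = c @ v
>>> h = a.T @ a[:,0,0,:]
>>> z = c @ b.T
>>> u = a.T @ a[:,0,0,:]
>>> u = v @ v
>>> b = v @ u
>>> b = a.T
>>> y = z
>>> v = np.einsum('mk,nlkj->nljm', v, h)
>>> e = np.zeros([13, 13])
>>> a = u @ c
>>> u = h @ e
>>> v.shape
(13, 13, 13, 7)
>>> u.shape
(13, 13, 7, 13)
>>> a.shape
(7, 7)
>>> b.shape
(13, 13, 7, 3)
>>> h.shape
(13, 13, 7, 13)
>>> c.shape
(7, 7)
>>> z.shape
(7, 19)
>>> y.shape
(7, 19)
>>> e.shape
(13, 13)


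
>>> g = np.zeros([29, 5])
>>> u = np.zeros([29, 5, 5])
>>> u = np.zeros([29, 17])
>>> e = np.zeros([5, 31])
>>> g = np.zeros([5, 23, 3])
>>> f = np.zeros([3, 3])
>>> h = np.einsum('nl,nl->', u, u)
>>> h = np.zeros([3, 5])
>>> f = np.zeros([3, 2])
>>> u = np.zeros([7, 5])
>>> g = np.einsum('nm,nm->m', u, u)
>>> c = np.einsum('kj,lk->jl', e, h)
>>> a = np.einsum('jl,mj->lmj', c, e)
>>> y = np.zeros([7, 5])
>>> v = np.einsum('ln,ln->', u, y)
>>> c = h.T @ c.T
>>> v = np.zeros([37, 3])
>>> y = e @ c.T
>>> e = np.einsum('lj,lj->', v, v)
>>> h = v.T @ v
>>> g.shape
(5,)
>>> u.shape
(7, 5)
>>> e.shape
()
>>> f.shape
(3, 2)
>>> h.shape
(3, 3)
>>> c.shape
(5, 31)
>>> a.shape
(3, 5, 31)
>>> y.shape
(5, 5)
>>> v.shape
(37, 3)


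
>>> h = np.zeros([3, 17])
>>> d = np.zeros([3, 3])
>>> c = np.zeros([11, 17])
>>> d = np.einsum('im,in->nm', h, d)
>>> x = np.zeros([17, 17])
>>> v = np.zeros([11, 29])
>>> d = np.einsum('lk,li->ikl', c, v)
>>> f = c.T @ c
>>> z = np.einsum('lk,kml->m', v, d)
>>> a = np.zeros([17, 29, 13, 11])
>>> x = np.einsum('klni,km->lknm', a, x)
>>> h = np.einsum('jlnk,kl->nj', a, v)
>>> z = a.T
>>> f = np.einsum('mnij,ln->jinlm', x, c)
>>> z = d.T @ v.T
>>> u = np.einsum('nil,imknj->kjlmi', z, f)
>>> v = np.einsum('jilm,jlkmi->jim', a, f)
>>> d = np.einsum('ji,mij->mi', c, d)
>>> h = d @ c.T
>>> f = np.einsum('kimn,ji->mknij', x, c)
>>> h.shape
(29, 11)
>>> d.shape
(29, 17)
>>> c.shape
(11, 17)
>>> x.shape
(29, 17, 13, 17)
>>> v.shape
(17, 29, 11)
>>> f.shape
(13, 29, 17, 17, 11)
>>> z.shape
(11, 17, 11)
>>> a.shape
(17, 29, 13, 11)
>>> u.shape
(17, 29, 11, 13, 17)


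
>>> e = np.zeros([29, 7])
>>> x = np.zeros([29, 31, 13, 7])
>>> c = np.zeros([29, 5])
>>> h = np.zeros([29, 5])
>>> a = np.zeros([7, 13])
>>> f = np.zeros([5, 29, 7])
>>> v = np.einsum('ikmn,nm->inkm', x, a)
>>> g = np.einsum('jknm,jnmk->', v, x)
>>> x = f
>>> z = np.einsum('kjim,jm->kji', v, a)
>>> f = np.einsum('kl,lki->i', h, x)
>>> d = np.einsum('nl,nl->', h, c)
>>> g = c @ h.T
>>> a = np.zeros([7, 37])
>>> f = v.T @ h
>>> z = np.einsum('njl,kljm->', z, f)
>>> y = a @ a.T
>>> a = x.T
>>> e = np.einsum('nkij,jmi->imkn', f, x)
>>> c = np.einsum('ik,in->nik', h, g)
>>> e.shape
(7, 29, 31, 13)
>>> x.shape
(5, 29, 7)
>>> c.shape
(29, 29, 5)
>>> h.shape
(29, 5)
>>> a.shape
(7, 29, 5)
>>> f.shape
(13, 31, 7, 5)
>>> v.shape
(29, 7, 31, 13)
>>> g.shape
(29, 29)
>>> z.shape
()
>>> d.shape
()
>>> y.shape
(7, 7)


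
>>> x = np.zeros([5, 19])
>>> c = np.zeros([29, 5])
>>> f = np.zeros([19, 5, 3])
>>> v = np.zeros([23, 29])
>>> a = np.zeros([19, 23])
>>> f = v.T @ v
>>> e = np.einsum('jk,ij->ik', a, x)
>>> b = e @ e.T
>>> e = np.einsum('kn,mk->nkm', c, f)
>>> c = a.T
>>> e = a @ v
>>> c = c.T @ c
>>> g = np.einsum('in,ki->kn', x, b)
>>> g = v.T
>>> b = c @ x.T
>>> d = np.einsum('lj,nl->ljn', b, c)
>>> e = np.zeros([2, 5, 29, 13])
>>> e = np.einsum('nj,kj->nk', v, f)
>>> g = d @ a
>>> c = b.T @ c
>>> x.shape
(5, 19)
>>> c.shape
(5, 19)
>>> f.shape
(29, 29)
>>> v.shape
(23, 29)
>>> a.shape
(19, 23)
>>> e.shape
(23, 29)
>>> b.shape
(19, 5)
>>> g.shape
(19, 5, 23)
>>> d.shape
(19, 5, 19)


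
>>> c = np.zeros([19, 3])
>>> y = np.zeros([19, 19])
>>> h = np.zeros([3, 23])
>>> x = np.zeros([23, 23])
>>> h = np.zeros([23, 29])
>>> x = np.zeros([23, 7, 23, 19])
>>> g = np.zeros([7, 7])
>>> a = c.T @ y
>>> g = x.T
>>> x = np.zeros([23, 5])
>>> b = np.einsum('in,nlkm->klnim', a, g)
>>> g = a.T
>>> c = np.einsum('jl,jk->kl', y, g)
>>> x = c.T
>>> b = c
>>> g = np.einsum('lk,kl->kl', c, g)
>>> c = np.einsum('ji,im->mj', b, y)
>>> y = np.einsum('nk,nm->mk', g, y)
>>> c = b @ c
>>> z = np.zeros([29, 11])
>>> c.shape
(3, 3)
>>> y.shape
(19, 3)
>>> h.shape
(23, 29)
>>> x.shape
(19, 3)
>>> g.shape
(19, 3)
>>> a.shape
(3, 19)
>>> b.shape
(3, 19)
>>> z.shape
(29, 11)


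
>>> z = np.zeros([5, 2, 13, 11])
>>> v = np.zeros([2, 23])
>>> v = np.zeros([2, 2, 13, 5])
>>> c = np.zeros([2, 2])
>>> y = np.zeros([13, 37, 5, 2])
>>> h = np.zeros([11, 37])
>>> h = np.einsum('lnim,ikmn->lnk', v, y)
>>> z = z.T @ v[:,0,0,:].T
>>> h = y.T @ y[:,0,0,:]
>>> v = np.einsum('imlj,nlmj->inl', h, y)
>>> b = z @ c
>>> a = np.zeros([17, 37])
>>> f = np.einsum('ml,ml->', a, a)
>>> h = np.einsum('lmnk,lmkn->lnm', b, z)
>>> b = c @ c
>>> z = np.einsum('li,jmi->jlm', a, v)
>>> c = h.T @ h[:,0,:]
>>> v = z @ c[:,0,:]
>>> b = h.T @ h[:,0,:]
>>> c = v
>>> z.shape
(2, 17, 13)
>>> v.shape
(2, 17, 13)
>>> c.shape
(2, 17, 13)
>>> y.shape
(13, 37, 5, 2)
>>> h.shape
(11, 2, 13)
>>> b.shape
(13, 2, 13)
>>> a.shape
(17, 37)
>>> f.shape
()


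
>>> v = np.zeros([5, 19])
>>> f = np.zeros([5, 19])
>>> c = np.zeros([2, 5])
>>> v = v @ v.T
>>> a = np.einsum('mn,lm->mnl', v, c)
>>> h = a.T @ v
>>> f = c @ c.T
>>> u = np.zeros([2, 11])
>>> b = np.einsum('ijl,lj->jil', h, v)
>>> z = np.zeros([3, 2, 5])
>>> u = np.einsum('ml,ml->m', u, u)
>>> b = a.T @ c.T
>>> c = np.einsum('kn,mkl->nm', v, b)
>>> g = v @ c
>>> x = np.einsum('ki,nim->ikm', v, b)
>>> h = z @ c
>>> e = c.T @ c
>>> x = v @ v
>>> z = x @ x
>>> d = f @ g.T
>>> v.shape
(5, 5)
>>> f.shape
(2, 2)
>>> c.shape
(5, 2)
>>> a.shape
(5, 5, 2)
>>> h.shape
(3, 2, 2)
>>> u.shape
(2,)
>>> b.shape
(2, 5, 2)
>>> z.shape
(5, 5)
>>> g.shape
(5, 2)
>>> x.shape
(5, 5)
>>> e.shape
(2, 2)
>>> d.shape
(2, 5)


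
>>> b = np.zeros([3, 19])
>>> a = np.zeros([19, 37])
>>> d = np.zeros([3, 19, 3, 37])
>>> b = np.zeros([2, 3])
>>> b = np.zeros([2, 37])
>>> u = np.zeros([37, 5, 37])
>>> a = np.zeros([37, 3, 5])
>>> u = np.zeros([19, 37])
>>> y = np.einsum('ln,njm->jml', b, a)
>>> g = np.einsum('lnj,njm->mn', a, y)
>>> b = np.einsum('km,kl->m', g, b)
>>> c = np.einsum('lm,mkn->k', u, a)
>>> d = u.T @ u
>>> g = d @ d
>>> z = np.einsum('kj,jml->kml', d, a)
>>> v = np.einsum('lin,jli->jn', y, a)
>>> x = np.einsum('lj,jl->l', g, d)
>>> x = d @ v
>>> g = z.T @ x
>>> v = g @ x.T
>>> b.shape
(3,)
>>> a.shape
(37, 3, 5)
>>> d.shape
(37, 37)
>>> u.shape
(19, 37)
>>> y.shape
(3, 5, 2)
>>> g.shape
(5, 3, 2)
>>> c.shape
(3,)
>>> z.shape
(37, 3, 5)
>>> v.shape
(5, 3, 37)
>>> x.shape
(37, 2)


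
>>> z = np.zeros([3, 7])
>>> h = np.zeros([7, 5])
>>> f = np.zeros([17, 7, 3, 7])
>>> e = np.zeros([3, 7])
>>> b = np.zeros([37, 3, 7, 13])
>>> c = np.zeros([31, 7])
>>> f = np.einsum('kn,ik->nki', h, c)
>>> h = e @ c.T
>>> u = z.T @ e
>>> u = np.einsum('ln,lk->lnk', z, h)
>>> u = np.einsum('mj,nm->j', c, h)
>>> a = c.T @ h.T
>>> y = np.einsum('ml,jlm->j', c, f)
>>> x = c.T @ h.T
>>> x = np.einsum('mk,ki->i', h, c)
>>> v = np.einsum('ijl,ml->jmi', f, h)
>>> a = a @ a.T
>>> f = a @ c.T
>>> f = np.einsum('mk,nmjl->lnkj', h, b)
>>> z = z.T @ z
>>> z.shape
(7, 7)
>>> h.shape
(3, 31)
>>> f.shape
(13, 37, 31, 7)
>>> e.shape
(3, 7)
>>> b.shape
(37, 3, 7, 13)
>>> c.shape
(31, 7)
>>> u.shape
(7,)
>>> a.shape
(7, 7)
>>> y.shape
(5,)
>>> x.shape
(7,)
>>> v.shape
(7, 3, 5)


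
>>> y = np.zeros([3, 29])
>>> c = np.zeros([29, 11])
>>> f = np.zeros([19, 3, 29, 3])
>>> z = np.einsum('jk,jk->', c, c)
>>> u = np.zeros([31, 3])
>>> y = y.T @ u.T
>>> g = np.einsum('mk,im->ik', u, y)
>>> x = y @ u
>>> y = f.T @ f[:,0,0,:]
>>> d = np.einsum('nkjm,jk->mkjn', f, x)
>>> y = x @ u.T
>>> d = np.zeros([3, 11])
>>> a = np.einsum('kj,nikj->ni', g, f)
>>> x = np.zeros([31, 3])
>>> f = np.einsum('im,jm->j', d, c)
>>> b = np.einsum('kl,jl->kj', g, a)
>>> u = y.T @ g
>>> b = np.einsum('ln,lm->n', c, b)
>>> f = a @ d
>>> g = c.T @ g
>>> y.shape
(29, 31)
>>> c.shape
(29, 11)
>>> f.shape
(19, 11)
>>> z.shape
()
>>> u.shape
(31, 3)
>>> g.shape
(11, 3)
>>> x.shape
(31, 3)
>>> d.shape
(3, 11)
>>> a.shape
(19, 3)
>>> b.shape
(11,)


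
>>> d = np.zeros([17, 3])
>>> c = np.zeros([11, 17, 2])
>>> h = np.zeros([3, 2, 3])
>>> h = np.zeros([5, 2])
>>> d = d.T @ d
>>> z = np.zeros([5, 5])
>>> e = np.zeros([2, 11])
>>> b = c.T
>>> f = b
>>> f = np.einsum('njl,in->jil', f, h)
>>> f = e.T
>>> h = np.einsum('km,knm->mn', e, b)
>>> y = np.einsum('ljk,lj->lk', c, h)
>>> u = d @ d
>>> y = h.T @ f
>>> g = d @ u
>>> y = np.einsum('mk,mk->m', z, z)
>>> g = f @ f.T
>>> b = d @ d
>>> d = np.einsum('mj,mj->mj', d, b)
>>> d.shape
(3, 3)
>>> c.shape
(11, 17, 2)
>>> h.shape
(11, 17)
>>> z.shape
(5, 5)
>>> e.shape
(2, 11)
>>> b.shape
(3, 3)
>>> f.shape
(11, 2)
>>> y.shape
(5,)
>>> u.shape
(3, 3)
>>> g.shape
(11, 11)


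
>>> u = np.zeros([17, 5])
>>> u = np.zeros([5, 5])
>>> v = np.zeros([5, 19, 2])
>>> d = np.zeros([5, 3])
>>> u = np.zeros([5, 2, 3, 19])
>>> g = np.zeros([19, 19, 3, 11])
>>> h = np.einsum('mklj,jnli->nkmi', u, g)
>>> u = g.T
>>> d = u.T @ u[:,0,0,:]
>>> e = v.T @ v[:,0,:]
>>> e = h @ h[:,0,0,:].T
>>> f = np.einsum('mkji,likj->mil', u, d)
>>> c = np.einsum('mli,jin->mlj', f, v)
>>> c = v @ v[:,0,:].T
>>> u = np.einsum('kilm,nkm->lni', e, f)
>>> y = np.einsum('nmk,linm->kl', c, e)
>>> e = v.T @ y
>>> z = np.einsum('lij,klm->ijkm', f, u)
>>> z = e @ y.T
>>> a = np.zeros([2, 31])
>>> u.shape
(5, 11, 2)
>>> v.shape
(5, 19, 2)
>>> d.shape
(19, 19, 3, 19)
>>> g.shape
(19, 19, 3, 11)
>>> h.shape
(19, 2, 5, 11)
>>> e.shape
(2, 19, 19)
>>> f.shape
(11, 19, 19)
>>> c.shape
(5, 19, 5)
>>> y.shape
(5, 19)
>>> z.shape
(2, 19, 5)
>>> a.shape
(2, 31)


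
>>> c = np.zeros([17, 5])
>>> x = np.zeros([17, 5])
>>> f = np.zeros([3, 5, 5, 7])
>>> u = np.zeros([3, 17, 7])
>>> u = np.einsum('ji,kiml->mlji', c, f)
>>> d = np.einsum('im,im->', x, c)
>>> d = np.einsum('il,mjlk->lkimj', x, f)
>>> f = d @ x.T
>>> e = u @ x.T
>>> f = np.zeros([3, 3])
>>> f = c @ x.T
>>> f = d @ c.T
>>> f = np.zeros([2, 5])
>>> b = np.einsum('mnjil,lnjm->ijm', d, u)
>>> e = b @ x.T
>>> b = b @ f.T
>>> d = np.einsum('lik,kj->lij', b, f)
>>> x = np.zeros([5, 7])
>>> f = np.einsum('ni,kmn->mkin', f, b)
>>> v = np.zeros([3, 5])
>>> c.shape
(17, 5)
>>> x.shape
(5, 7)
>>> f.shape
(17, 3, 5, 2)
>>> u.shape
(5, 7, 17, 5)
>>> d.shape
(3, 17, 5)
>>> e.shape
(3, 17, 17)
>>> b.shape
(3, 17, 2)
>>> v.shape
(3, 5)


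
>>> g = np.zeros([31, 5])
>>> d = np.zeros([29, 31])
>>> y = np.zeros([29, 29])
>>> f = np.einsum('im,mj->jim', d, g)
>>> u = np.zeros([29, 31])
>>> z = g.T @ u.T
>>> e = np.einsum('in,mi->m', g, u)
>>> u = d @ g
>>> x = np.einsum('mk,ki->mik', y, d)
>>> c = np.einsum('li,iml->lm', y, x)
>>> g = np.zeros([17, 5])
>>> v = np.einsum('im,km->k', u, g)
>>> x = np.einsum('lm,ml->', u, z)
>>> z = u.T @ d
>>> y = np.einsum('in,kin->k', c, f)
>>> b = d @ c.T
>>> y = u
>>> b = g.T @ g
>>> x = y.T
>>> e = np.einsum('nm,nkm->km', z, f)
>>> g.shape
(17, 5)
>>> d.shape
(29, 31)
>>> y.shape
(29, 5)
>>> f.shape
(5, 29, 31)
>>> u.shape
(29, 5)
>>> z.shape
(5, 31)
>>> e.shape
(29, 31)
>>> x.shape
(5, 29)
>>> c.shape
(29, 31)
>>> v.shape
(17,)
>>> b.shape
(5, 5)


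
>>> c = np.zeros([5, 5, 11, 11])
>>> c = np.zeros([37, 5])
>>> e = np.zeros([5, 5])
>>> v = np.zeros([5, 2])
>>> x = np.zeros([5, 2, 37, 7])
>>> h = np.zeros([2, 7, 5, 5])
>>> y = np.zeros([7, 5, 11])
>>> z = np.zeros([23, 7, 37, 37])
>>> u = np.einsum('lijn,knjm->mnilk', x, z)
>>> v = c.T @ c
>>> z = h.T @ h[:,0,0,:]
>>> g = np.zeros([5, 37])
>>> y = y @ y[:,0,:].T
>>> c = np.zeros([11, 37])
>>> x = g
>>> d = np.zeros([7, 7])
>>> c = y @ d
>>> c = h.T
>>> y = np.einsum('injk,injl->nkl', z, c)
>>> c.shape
(5, 5, 7, 2)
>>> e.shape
(5, 5)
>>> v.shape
(5, 5)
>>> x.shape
(5, 37)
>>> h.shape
(2, 7, 5, 5)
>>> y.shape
(5, 5, 2)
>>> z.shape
(5, 5, 7, 5)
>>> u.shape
(37, 7, 2, 5, 23)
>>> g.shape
(5, 37)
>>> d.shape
(7, 7)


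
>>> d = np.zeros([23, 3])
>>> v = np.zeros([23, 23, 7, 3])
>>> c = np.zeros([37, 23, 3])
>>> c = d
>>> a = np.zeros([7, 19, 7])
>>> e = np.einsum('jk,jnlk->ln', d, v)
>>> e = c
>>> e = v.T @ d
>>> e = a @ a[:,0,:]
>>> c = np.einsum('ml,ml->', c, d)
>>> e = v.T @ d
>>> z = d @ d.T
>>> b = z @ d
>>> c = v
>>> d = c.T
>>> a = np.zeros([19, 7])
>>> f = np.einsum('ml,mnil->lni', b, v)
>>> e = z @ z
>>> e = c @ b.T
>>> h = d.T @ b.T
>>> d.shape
(3, 7, 23, 23)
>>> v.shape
(23, 23, 7, 3)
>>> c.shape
(23, 23, 7, 3)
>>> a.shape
(19, 7)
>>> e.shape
(23, 23, 7, 23)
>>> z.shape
(23, 23)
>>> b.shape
(23, 3)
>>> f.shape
(3, 23, 7)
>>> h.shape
(23, 23, 7, 23)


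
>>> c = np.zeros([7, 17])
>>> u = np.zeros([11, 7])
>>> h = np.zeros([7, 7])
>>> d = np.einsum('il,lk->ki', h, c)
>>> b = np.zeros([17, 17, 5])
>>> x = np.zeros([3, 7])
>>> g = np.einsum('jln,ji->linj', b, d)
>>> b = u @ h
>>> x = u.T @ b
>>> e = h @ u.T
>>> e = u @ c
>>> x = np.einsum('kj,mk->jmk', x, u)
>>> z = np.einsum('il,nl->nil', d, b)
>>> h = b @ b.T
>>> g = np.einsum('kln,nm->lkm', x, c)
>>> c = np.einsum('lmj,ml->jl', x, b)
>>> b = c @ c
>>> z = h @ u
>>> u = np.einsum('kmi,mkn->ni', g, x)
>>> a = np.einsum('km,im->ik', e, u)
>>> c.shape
(7, 7)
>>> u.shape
(7, 17)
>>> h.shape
(11, 11)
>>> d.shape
(17, 7)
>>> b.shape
(7, 7)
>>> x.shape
(7, 11, 7)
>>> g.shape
(11, 7, 17)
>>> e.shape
(11, 17)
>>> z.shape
(11, 7)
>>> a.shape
(7, 11)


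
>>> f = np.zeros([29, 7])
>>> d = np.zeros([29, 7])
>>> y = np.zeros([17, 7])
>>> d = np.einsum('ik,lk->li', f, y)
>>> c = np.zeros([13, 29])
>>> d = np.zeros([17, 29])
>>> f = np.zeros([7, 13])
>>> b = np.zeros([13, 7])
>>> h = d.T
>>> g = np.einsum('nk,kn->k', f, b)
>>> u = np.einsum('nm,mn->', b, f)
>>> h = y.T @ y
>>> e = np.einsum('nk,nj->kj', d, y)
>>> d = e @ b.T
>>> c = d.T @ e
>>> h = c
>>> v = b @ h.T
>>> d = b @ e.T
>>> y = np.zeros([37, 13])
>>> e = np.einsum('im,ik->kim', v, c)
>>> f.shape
(7, 13)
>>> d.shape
(13, 29)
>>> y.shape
(37, 13)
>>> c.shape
(13, 7)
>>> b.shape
(13, 7)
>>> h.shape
(13, 7)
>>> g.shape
(13,)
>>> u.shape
()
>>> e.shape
(7, 13, 13)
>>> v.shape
(13, 13)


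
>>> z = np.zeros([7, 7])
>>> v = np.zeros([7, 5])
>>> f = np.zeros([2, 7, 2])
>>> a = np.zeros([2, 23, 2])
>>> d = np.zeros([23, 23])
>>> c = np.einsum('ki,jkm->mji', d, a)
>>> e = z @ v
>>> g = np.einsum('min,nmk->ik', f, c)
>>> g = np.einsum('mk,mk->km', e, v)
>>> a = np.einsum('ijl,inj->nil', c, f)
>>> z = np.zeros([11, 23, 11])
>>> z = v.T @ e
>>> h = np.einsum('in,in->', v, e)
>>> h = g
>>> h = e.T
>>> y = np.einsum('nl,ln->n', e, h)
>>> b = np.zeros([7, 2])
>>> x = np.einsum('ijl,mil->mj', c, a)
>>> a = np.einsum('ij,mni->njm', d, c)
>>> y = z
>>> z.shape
(5, 5)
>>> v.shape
(7, 5)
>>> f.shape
(2, 7, 2)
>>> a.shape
(2, 23, 2)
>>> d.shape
(23, 23)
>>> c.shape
(2, 2, 23)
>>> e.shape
(7, 5)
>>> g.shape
(5, 7)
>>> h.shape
(5, 7)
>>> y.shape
(5, 5)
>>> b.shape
(7, 2)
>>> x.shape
(7, 2)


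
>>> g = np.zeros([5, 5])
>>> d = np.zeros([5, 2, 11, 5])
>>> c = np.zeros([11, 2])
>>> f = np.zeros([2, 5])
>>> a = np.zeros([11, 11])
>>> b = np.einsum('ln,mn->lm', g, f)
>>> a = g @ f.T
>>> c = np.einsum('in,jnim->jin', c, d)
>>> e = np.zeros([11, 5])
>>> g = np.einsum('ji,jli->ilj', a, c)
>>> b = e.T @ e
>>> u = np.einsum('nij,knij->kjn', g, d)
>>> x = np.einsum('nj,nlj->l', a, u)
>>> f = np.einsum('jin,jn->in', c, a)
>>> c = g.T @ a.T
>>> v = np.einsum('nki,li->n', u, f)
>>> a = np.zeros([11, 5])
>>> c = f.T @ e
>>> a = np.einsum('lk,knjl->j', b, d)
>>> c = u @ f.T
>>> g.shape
(2, 11, 5)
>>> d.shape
(5, 2, 11, 5)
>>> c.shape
(5, 5, 11)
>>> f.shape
(11, 2)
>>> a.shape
(11,)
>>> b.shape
(5, 5)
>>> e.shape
(11, 5)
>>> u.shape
(5, 5, 2)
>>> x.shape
(5,)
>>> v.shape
(5,)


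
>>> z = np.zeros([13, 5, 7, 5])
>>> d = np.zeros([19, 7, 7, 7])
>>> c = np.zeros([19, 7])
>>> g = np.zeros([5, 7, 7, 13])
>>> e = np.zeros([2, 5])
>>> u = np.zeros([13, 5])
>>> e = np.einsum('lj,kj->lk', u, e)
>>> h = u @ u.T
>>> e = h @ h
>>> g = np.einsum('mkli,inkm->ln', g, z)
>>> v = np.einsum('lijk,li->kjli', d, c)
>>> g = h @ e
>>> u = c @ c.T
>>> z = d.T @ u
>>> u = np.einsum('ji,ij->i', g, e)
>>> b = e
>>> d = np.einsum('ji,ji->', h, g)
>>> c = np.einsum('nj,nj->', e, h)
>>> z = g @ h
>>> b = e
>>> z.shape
(13, 13)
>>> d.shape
()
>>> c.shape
()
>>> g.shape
(13, 13)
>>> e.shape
(13, 13)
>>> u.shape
(13,)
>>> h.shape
(13, 13)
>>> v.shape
(7, 7, 19, 7)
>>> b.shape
(13, 13)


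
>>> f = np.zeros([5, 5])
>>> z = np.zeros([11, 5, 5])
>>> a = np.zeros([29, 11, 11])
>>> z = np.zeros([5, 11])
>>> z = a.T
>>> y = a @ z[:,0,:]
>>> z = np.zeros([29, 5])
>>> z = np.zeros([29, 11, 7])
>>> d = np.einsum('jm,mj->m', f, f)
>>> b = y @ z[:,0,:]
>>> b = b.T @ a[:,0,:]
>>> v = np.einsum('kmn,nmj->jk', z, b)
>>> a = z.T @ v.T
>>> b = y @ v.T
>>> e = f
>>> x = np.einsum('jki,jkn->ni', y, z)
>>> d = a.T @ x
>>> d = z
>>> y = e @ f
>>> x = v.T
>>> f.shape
(5, 5)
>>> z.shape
(29, 11, 7)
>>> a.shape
(7, 11, 11)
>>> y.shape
(5, 5)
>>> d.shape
(29, 11, 7)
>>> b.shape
(29, 11, 11)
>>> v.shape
(11, 29)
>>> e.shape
(5, 5)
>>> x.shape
(29, 11)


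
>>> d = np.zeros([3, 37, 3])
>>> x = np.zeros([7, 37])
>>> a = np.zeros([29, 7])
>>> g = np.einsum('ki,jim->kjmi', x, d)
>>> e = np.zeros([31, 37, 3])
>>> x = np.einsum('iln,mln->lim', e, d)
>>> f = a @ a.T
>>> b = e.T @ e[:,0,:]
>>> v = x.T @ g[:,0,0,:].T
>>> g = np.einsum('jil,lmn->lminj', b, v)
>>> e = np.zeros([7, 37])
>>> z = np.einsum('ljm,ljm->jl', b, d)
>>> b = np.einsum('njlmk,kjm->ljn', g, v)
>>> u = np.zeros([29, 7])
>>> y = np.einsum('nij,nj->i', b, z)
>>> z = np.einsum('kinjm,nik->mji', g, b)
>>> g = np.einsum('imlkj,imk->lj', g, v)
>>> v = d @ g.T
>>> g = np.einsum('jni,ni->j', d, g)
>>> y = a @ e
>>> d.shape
(3, 37, 3)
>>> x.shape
(37, 31, 3)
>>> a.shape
(29, 7)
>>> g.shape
(3,)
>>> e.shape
(7, 37)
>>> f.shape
(29, 29)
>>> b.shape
(37, 31, 3)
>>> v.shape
(3, 37, 37)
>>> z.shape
(3, 7, 31)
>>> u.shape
(29, 7)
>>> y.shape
(29, 37)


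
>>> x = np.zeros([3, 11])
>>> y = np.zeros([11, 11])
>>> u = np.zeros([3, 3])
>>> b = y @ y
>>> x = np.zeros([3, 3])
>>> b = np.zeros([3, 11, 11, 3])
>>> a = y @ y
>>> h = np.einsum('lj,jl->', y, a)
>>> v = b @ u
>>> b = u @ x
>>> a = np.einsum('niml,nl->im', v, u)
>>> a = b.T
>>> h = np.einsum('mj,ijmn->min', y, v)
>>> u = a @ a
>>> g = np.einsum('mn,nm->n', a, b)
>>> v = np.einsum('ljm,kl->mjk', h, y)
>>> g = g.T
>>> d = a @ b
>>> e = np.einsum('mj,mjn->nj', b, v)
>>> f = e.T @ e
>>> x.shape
(3, 3)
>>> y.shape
(11, 11)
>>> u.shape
(3, 3)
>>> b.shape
(3, 3)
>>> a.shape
(3, 3)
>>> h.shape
(11, 3, 3)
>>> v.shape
(3, 3, 11)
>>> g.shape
(3,)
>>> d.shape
(3, 3)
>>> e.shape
(11, 3)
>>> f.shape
(3, 3)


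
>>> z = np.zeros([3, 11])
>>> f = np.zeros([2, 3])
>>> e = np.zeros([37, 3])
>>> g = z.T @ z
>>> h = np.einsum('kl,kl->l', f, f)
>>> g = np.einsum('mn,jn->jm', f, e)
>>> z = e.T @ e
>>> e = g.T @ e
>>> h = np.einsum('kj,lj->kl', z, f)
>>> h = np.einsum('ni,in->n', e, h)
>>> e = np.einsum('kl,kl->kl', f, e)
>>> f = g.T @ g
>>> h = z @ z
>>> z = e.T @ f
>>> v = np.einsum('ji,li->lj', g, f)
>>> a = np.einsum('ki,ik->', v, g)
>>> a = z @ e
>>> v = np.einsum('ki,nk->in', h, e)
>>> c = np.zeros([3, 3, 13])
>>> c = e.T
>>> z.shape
(3, 2)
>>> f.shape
(2, 2)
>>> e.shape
(2, 3)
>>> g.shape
(37, 2)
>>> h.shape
(3, 3)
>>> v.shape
(3, 2)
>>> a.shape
(3, 3)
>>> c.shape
(3, 2)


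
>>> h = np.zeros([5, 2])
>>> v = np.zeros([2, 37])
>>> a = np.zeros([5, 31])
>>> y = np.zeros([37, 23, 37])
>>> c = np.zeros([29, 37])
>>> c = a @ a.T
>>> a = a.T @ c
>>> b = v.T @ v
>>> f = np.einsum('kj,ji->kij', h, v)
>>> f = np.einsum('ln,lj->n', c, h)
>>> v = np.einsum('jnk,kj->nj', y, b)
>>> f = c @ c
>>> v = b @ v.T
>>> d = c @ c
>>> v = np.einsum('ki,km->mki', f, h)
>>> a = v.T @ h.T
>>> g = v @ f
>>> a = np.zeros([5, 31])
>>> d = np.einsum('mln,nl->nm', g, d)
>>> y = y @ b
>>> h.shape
(5, 2)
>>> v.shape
(2, 5, 5)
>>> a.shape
(5, 31)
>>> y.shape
(37, 23, 37)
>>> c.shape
(5, 5)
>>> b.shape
(37, 37)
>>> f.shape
(5, 5)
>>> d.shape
(5, 2)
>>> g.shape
(2, 5, 5)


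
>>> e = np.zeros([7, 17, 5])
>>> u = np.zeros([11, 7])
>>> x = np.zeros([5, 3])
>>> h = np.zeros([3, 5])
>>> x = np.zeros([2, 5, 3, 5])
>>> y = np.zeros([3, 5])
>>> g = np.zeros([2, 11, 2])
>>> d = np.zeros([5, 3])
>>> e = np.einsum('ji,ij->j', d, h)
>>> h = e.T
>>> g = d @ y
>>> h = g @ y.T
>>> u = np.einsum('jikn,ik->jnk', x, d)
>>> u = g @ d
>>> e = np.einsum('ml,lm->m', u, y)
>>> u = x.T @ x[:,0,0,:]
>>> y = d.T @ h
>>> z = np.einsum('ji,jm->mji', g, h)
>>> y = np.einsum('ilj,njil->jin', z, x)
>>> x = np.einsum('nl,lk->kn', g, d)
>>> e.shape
(5,)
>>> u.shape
(5, 3, 5, 5)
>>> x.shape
(3, 5)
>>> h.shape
(5, 3)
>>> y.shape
(5, 3, 2)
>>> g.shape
(5, 5)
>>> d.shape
(5, 3)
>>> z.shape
(3, 5, 5)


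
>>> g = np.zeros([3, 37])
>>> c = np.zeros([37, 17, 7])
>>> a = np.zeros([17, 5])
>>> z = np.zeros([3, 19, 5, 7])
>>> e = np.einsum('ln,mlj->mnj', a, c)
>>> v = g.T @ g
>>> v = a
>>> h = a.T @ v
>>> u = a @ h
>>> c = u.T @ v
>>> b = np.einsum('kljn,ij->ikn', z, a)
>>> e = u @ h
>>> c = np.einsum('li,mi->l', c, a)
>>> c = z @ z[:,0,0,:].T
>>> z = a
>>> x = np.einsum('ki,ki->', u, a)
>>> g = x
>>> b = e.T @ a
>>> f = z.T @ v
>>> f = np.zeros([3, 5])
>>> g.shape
()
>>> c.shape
(3, 19, 5, 3)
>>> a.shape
(17, 5)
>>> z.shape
(17, 5)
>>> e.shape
(17, 5)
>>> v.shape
(17, 5)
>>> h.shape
(5, 5)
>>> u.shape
(17, 5)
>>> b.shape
(5, 5)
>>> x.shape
()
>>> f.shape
(3, 5)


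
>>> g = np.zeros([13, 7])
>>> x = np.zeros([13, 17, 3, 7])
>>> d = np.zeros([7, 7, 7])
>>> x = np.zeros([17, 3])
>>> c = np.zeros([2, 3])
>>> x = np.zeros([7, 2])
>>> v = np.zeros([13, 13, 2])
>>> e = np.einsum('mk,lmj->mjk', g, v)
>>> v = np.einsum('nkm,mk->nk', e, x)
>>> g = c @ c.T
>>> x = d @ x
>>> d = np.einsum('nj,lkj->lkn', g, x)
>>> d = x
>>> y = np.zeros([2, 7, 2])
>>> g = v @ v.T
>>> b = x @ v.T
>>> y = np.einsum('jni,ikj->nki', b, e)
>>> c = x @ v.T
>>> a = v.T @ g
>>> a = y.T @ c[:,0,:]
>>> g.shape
(13, 13)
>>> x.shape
(7, 7, 2)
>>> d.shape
(7, 7, 2)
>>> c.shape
(7, 7, 13)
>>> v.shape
(13, 2)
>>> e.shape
(13, 2, 7)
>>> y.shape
(7, 2, 13)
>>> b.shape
(7, 7, 13)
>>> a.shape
(13, 2, 13)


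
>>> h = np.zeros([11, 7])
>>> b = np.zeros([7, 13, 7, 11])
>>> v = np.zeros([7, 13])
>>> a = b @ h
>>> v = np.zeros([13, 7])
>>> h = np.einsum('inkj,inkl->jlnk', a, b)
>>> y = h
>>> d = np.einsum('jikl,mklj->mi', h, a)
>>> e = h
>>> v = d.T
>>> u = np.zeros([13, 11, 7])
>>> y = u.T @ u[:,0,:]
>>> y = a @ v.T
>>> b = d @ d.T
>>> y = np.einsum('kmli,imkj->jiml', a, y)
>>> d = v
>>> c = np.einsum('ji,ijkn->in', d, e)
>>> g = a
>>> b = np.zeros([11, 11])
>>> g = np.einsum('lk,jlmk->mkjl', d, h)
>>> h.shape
(7, 11, 13, 7)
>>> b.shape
(11, 11)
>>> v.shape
(11, 7)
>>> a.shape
(7, 13, 7, 7)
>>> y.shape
(11, 7, 13, 7)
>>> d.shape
(11, 7)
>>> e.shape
(7, 11, 13, 7)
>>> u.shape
(13, 11, 7)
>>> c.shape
(7, 7)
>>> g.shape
(13, 7, 7, 11)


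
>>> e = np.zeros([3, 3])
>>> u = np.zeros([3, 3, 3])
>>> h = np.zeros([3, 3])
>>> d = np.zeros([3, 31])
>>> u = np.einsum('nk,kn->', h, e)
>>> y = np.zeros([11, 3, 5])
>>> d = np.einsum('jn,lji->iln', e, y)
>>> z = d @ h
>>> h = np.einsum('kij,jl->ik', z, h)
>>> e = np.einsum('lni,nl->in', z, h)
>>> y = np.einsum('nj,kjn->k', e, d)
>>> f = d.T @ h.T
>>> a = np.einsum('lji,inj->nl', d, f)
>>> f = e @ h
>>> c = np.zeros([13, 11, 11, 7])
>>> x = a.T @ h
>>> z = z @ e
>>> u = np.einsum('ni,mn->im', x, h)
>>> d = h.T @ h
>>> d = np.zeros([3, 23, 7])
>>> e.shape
(3, 11)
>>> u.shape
(5, 11)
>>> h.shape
(11, 5)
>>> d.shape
(3, 23, 7)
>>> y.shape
(5,)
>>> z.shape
(5, 11, 11)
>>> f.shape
(3, 5)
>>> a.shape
(11, 5)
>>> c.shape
(13, 11, 11, 7)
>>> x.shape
(5, 5)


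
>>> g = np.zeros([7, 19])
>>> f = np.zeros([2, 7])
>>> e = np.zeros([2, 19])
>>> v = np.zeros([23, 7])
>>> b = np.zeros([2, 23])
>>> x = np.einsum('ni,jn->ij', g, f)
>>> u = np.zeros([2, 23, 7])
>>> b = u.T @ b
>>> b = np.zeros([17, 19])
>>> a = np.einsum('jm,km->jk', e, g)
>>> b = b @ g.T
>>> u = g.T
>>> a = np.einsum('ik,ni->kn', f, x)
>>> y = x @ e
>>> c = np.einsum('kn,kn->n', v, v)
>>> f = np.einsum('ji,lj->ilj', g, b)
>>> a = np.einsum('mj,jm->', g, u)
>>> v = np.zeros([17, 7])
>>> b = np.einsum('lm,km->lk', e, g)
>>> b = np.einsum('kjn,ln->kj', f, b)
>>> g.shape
(7, 19)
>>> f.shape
(19, 17, 7)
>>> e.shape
(2, 19)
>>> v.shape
(17, 7)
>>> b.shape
(19, 17)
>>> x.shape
(19, 2)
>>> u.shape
(19, 7)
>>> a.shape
()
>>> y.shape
(19, 19)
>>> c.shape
(7,)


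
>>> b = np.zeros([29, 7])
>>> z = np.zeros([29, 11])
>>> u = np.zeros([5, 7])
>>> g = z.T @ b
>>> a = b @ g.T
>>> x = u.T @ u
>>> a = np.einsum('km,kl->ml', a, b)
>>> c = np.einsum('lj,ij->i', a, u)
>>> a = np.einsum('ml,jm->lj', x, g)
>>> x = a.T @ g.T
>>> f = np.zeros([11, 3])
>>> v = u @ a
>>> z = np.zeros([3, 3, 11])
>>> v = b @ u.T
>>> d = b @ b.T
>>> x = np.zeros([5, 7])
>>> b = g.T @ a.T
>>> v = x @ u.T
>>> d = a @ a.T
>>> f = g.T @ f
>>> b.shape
(7, 7)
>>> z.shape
(3, 3, 11)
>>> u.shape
(5, 7)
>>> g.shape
(11, 7)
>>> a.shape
(7, 11)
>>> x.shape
(5, 7)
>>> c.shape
(5,)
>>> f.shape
(7, 3)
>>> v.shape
(5, 5)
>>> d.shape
(7, 7)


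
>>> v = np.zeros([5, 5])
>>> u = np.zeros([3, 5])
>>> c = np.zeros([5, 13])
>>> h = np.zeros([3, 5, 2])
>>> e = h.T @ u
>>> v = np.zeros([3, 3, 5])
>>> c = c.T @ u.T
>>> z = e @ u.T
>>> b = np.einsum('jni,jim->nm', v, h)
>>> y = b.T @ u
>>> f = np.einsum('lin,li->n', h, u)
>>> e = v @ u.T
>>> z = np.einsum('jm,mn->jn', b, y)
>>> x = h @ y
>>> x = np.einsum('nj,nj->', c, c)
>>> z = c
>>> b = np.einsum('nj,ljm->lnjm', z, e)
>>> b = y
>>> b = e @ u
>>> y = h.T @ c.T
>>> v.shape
(3, 3, 5)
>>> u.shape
(3, 5)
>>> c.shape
(13, 3)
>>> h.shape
(3, 5, 2)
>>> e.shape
(3, 3, 3)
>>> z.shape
(13, 3)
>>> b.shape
(3, 3, 5)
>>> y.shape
(2, 5, 13)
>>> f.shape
(2,)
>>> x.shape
()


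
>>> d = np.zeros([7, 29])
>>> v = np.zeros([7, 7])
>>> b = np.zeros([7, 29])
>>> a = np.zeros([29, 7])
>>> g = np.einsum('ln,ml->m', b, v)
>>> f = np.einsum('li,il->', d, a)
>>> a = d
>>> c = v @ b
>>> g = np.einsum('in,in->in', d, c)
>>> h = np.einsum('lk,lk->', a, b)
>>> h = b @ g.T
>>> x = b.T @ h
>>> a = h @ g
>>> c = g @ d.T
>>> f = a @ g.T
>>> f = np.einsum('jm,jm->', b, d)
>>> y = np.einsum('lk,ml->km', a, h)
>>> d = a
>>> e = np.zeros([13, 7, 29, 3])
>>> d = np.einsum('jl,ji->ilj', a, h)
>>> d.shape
(7, 29, 7)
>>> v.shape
(7, 7)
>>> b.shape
(7, 29)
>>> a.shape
(7, 29)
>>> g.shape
(7, 29)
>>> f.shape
()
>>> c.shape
(7, 7)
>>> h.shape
(7, 7)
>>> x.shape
(29, 7)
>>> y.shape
(29, 7)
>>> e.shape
(13, 7, 29, 3)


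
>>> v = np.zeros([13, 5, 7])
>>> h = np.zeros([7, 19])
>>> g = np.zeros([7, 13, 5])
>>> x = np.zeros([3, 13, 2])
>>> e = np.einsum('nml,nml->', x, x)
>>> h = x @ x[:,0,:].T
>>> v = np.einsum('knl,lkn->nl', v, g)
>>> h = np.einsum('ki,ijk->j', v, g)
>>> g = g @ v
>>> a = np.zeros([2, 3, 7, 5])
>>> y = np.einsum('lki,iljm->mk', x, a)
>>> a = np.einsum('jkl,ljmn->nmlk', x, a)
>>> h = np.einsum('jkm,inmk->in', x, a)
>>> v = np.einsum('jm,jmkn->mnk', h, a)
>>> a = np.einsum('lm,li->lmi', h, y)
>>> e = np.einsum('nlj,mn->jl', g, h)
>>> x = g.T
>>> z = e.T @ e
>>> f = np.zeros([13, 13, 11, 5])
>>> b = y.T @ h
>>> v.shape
(7, 13, 2)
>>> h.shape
(5, 7)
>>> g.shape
(7, 13, 7)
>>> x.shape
(7, 13, 7)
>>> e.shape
(7, 13)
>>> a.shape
(5, 7, 13)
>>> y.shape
(5, 13)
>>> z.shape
(13, 13)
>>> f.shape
(13, 13, 11, 5)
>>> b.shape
(13, 7)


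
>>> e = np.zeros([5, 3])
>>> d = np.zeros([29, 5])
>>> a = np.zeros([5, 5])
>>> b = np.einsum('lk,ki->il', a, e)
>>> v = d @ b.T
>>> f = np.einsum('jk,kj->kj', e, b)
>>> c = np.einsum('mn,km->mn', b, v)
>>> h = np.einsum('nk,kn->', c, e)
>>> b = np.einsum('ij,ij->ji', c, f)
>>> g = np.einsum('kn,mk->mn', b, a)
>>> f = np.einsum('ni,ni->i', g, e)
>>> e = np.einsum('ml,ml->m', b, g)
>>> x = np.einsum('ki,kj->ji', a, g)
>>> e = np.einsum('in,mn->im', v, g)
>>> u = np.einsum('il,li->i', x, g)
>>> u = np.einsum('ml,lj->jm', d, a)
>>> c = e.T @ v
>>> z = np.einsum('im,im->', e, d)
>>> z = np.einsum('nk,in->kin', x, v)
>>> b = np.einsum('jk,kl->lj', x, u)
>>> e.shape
(29, 5)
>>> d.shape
(29, 5)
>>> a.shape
(5, 5)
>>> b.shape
(29, 3)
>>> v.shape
(29, 3)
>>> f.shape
(3,)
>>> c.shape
(5, 3)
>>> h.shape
()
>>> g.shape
(5, 3)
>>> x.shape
(3, 5)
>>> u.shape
(5, 29)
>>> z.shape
(5, 29, 3)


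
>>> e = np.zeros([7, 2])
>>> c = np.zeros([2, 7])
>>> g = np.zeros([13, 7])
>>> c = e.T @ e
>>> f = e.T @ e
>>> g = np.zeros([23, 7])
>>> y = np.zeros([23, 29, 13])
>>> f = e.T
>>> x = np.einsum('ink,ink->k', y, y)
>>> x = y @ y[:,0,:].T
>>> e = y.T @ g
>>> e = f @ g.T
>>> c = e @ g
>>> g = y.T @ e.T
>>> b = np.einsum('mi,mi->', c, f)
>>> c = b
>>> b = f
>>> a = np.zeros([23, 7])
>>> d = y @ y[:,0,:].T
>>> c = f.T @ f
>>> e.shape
(2, 23)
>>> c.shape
(7, 7)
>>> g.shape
(13, 29, 2)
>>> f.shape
(2, 7)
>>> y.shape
(23, 29, 13)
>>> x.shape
(23, 29, 23)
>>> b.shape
(2, 7)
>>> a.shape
(23, 7)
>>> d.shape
(23, 29, 23)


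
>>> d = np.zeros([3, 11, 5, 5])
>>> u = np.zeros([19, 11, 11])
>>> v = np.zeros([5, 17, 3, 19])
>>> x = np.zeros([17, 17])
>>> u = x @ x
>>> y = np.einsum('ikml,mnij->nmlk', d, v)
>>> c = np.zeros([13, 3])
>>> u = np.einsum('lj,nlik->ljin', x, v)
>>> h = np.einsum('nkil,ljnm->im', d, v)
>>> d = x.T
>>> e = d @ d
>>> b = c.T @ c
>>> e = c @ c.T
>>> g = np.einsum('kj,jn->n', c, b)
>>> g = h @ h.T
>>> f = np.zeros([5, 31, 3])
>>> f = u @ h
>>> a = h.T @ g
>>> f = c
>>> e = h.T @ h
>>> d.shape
(17, 17)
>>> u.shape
(17, 17, 3, 5)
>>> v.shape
(5, 17, 3, 19)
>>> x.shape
(17, 17)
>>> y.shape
(17, 5, 5, 11)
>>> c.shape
(13, 3)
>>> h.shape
(5, 19)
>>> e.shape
(19, 19)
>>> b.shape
(3, 3)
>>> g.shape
(5, 5)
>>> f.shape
(13, 3)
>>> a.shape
(19, 5)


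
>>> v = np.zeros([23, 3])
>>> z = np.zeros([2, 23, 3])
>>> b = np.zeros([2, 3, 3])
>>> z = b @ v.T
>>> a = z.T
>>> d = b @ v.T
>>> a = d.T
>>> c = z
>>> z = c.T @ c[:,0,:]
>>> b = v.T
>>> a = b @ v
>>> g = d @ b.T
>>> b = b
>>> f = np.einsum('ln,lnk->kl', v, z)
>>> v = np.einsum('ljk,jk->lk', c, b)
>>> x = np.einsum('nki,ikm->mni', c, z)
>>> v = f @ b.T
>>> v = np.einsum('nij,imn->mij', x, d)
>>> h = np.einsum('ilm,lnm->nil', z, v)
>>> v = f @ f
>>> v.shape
(23, 23)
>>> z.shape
(23, 3, 23)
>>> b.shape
(3, 23)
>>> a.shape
(3, 3)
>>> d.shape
(2, 3, 23)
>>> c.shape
(2, 3, 23)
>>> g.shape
(2, 3, 3)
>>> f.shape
(23, 23)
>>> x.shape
(23, 2, 23)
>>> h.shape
(2, 23, 3)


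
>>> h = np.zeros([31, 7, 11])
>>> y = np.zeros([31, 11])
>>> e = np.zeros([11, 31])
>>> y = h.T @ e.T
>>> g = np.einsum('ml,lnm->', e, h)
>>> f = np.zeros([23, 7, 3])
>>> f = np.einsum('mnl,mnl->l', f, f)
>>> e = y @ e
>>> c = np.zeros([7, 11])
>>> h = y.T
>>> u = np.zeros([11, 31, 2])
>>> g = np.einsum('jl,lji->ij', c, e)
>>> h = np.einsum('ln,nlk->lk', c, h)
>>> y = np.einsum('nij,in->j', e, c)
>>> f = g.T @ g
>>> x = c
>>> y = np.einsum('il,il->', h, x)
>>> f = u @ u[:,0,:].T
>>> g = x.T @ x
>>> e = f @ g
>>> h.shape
(7, 11)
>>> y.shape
()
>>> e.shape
(11, 31, 11)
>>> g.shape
(11, 11)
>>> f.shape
(11, 31, 11)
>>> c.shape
(7, 11)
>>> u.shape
(11, 31, 2)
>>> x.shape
(7, 11)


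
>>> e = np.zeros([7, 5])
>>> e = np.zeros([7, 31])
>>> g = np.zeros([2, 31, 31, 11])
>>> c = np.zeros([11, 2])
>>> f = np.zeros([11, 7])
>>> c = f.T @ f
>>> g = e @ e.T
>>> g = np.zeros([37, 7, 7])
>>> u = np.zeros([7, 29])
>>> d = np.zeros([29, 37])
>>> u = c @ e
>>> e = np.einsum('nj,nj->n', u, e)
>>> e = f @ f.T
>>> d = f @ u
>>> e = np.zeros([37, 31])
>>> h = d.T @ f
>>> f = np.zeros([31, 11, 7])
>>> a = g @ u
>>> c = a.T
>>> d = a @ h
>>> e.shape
(37, 31)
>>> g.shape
(37, 7, 7)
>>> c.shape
(31, 7, 37)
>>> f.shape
(31, 11, 7)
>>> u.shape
(7, 31)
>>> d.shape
(37, 7, 7)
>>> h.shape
(31, 7)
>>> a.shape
(37, 7, 31)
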